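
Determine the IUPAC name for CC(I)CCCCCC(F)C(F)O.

The longest carbon chain that includes the –OH group has 9 carbons, so the parent hydride is nonane.
An alcohol (–OH) is the principal characteristic group, giving the suffix -ol.
The numbering direction is chosen so that numbering from this end puts the hydroxyl group at C-1 rather than C-9.
With this numbering: the hydroxyl at C-1; fluoro groups at C-1 and C-2; an iodo group at C-8.
The substituents are ordered alphabetically, ignoring any di-/tri- multipliers.
Putting it together: 1,2-difluoro-8-iodononan-1-ol.

1,2-difluoro-8-iodononan-1-ol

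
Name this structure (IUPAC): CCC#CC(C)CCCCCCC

Counting along the main chain through the multiple bond gives 12 carbons: the parent is dodecane.
The chain contains a C≡C triple bond, so the unsaturation ending is -yne.
Number the chain so that numbering from this end puts the triple bond at C-3 rather than C-9.
That gives the triple bond between C-3 and C-4; a methyl group at C-5.
Assembling the pieces gives 5-methyldodec-3-yne.

5-methyldodec-3-yne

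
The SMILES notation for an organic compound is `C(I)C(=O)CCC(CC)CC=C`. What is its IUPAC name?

The longest chain bearing the carbonyl and the multiple bond is 8 carbons long (octane).
A ketone (C=O on an internal carbon) is the principal characteristic group, giving the suffix -one.
A C=C double bond in the chain gives the infix -ene-.
Number the chain so that numbering from this end puts the carbonyl group at C-2 rather than C-7.
With this numbering: the carbonyl at C-2; the double bond between C-7 and C-8; an ethyl group at C-5; an iodo group at C-1.
The substituents are ordered alphabetically, ignoring any di-/tri- multipliers.
Assembling the pieces gives 5-ethyl-1-iodooct-7-en-2-one.

5-ethyl-1-iodooct-7-en-2-one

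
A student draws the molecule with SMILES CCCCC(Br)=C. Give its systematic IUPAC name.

The longest chain bearing the multiple bond is 6 carbons long (hexane).
A C=C double bond in the chain gives the infix -ene-.
The numbering direction is chosen so that numbering from this end puts the double bond at C-1 rather than C-5.
With this numbering: the double bond between C-1 and C-2; a bromo group at C-2.
The name is 2-bromohex-1-ene.

2-bromohex-1-ene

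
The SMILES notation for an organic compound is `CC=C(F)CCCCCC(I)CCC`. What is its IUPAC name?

The longest carbon chain that includes the multiple bond has 12 carbons, so the parent hydride is dodecane.
The chain contains a C=C double bond, so the unsaturation ending is -ene.
Choose the numbering such that numbering from this end puts the double bond at C-2 rather than C-10.
This places the double bond between C-2 and C-3; a fluoro group at C-3; an iodo group at C-9.
The substituents are ordered alphabetically, ignoring any di-/tri- multipliers.
Assembling the pieces gives 3-fluoro-9-iodododec-2-ene.

3-fluoro-9-iodododec-2-ene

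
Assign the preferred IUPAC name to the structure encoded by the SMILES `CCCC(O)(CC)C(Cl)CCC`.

The longest chain bearing the –OH group is 8 carbons long (octane).
The highest-priority functional group is an alcohol (–OH), so the name ends in -ol.
Choose the numbering such that numbering from this end puts the hydroxyl group at C-4 rather than C-5.
With this numbering: the hydroxyl at C-4; a chloro group at C-5; an ethyl group at C-4.
The substituents are ordered alphabetically, ignoring any di-/tri- multipliers.
The name is 5-chloro-4-ethyloctan-4-ol.

5-chloro-4-ethyloctan-4-ol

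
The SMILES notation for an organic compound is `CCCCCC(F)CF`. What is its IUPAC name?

The parent chain contains 7 carbons (heptane).
Number the chain so that the substituent locant set {1,2} is lower than {6,7} at the first point of difference.
This places fluoro groups at C-1 and C-2.
The name is 1,2-difluoroheptane.

1,2-difluoroheptane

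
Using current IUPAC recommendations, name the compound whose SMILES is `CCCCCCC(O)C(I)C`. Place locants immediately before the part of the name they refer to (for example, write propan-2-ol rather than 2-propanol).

2-iodononan-3-ol

The longest carbon chain that includes the –OH group has 9 carbons, so the parent hydride is nonane.
The highest-priority functional group is an alcohol (–OH), so the name ends in -ol.
Choose the numbering such that numbering from this end puts the hydroxyl group at C-3 rather than C-7.
This places the hydroxyl at C-3; an iodo group at C-2.
Putting it together: 2-iodononan-3-ol.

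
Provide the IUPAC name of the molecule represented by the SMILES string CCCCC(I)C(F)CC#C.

The longest carbon chain that includes the multiple bond has 9 carbons, so the parent hydride is nonane.
The chain contains a C≡C triple bond, so the unsaturation ending is -yne.
Number the chain so that numbering from this end puts the triple bond at C-1 rather than C-8.
With this numbering: the triple bond between C-1 and C-2; a fluoro group at C-4; an iodo group at C-5.
Prefixes are listed alphabetically: fluoro, iodo.
Putting it together: 4-fluoro-5-iodonon-1-yne.

4-fluoro-5-iodonon-1-yne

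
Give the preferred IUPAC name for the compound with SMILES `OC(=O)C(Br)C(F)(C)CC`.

2-bromo-3-fluoro-3-methylpentanoic acid

The longest chain bearing the –COOH group is 5 carbons long (pentane).
A carboxylic acid (terminal –COOH) is the principal characteristic group, giving the suffix -oic acid.
Number the chain so that the carboxylic acid carbon is C-1 by definition.
This places a bromo group at C-2; a fluoro group at C-3; a methyl group at C-3.
The substituents are ordered alphabetically, ignoring any di-/tri- multipliers.
Putting it together: 2-bromo-3-fluoro-3-methylpentanoic acid.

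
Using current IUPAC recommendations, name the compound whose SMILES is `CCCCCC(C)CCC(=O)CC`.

6-methylundecan-3-one

The longest chain bearing the carbonyl is 11 carbons long (undecane).
The highest-priority functional group is a ketone (C=O on an internal carbon), so the name ends in -one.
Choose the numbering such that numbering from this end puts the carbonyl group at C-3 rather than C-9.
With this numbering: the carbonyl at C-3; a methyl group at C-6.
Putting it together: 6-methylundecan-3-one.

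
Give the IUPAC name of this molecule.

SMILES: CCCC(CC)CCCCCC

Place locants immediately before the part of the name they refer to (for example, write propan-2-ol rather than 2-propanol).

4-ethyldecane

The longest continuous carbon chain has 10 atoms, so the parent hydride is decane.
Choose the numbering such that the substituent locant set {4} is lower than {7} at the first point of difference.
This places an ethyl group at C-4.
Putting it together: 4-ethyldecane.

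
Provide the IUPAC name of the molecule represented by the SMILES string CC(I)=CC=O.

The longest carbon chain that includes the –CHO group and the multiple bond has 4 carbons, so the parent hydride is butane.
An aldehyde (terminal –CHO) is the principal characteristic group, giving the suffix -al.
There is one C=C double bond, indicated by the ending -ene.
The numbering direction is chosen so that the aldehyde carbon is C-1 by definition.
This places the double bond between C-2 and C-3; an iodo group at C-3.
Assembling the pieces gives 3-iodobut-2-enal.

3-iodobut-2-enal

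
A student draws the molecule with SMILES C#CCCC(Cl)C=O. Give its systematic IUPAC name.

2-chlorohex-5-ynal

Counting along the main chain through the –CHO group and the multiple bond gives 6 carbons: the parent is hexane.
The principal characteristic group is an aldehyde (terminal –CHO), named with the suffix -al.
The chain contains a C≡C triple bond, so the unsaturation ending is -yne.
Choose the numbering such that the aldehyde carbon is C-1 by definition.
That gives the triple bond between C-5 and C-6; a chloro group at C-2.
Putting it together: 2-chlorohex-5-ynal.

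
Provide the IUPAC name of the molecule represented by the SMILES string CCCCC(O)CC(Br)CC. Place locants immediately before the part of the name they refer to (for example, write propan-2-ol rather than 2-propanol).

3-bromononan-5-ol

The longest carbon chain that includes the –OH group has 9 carbons, so the parent hydride is nonane.
The highest-priority functional group is an alcohol (–OH), so the name ends in -ol.
Number the chain so that the substituent locant set {3} is lower than {7} at the first point of difference.
That gives the hydroxyl at C-5; a bromo group at C-3.
The name is 3-bromononan-5-ol.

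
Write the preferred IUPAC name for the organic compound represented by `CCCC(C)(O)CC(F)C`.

Counting along the main chain through the –OH group gives 7 carbons: the parent is heptane.
The highest-priority functional group is an alcohol (–OH), so the name ends in -ol.
Number the chain so that the substituent locant set {2,4} is lower than {4,6} at the first point of difference.
With this numbering: the hydroxyl at C-4; a fluoro group at C-2; a methyl group at C-4.
Prefixes are listed alphabetically: fluoro, methyl.
Assembling the pieces gives 2-fluoro-4-methylheptan-4-ol.

2-fluoro-4-methylheptan-4-ol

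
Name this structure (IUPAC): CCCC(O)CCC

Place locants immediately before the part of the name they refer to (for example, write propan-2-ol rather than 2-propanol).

heptan-4-ol

Counting along the main chain through the –OH group gives 7 carbons: the parent is heptane.
The principal characteristic group is an alcohol (–OH), named with the suffix -ol.
Numbering from either end gives identical locants here.
This places the hydroxyl at C-4.
The name is heptan-4-ol.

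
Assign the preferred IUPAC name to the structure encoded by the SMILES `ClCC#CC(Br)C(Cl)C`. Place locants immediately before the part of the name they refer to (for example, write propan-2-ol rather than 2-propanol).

The longest chain bearing the multiple bond is 6 carbons long (hexane).
The chain contains a C≡C triple bond, so the unsaturation ending is -yne.
Choose the numbering such that numbering from this end puts the triple bond at C-2 rather than C-4.
With this numbering: the triple bond between C-2 and C-3; a bromo group at C-4; chloro groups at C-1 and C-5.
Substituent prefixes are cited in alphabetical order (multiplying prefixes like di-/tri- are ignored for ordering).
Assembling the pieces gives 4-bromo-1,5-dichlorohex-2-yne.

4-bromo-1,5-dichlorohex-2-yne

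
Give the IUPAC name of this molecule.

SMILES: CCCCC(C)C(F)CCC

4-fluoro-5-methylnonane

The longest carbon chain is 9 atoms: the parent is nonane.
The numbering direction is chosen so that the substituent locant set {4,5} is lower than {5,6} at the first point of difference.
That gives a fluoro group at C-4; a methyl group at C-5.
Substituent prefixes are cited in alphabetical order (multiplying prefixes like di-/tri- are ignored for ordering).
Assembling the pieces gives 4-fluoro-5-methylnonane.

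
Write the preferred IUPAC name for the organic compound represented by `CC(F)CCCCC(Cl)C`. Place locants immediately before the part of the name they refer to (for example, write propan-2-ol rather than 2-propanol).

The parent chain contains 8 carbons (octane).
Number the chain so that the locant sets are identical either way, so the alphabetically earlier chloro substituent takes the lower locant (2 rather than 7).
That gives a chloro group at C-2; a fluoro group at C-7.
Prefixes are listed alphabetically: chloro, fluoro.
The name is 2-chloro-7-fluorooctane.

2-chloro-7-fluorooctane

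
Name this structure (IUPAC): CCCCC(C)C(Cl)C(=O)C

3-chloro-4-methyloctan-2-one

The longest chain bearing the carbonyl is 8 carbons long (octane).
A ketone (C=O on an internal carbon) is the principal characteristic group, giving the suffix -one.
The numbering direction is chosen so that numbering from this end puts the carbonyl group at C-2 rather than C-7.
This places the carbonyl at C-2; a chloro group at C-3; a methyl group at C-4.
The substituents are ordered alphabetically, ignoring any di-/tri- multipliers.
Putting it together: 3-chloro-4-methyloctan-2-one.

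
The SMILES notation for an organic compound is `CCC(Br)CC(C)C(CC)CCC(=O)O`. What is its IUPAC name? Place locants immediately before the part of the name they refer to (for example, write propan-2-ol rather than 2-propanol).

Counting along the main chain through the –COOH group gives 9 carbons: the parent is nonane.
The principal characteristic group is a carboxylic acid (terminal –COOH), named with the suffix -oic acid.
The numbering direction is chosen so that the carboxylic acid carbon is C-1 by definition.
That gives a bromo group at C-7; an ethyl group at C-4; a methyl group at C-5.
Substituent prefixes are cited in alphabetical order (multiplying prefixes like di-/tri- are ignored for ordering).
The name is 7-bromo-4-ethyl-5-methylnonanoic acid.

7-bromo-4-ethyl-5-methylnonanoic acid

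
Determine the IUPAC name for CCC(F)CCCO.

4-fluorohexan-1-ol

The longest chain bearing the –OH group is 6 carbons long (hexane).
The highest-priority functional group is an alcohol (–OH), so the name ends in -ol.
The numbering direction is chosen so that numbering from this end puts the hydroxyl group at C-1 rather than C-6.
With this numbering: the hydroxyl at C-1; a fluoro group at C-4.
Assembling the pieces gives 4-fluorohexan-1-ol.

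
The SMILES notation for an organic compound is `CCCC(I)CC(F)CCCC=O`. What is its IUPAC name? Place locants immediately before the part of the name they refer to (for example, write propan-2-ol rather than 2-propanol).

The longest chain bearing the –CHO group is 10 carbons long (decane).
An aldehyde (terminal –CHO) is the principal characteristic group, giving the suffix -al.
The numbering direction is chosen so that the aldehyde carbon is C-1 by definition.
That gives a fluoro group at C-5; an iodo group at C-7.
The substituents are ordered alphabetically, ignoring any di-/tri- multipliers.
The name is 5-fluoro-7-iododecanal.

5-fluoro-7-iododecanal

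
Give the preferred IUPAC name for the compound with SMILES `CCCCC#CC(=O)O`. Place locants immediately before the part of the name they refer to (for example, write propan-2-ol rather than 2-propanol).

hept-2-ynoic acid

The longest chain bearing the –COOH group and the multiple bond is 7 carbons long (heptane).
The highest-priority functional group is a carboxylic acid (terminal –COOH), so the name ends in -oic acid.
The chain contains a C≡C triple bond, so the unsaturation ending is -yne.
The numbering direction is chosen so that the carboxylic acid carbon is C-1 by definition.
This places the triple bond between C-2 and C-3.
Assembling the pieces gives hept-2-ynoic acid.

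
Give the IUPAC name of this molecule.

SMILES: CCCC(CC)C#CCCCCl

The longest carbon chain that includes the multiple bond has 9 carbons, so the parent hydride is nonane.
There is one C≡C triple bond, indicated by the ending -yne.
Number the chain so that numbering from this end puts the triple bond at C-4 rather than C-5.
That gives the triple bond between C-4 and C-5; a chloro group at C-1; an ethyl group at C-6.
Prefixes are listed alphabetically: chloro, ethyl.
The name is 1-chloro-6-ethylnon-4-yne.

1-chloro-6-ethylnon-4-yne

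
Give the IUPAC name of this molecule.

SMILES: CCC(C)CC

The longest carbon chain is 5 atoms: the parent is pentane.
The molecule is symmetric, so either numbering direction gives the same locants.
That gives a methyl group at C-3.
The name is 3-methylpentane.

3-methylpentane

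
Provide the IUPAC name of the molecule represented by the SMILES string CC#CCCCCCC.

non-2-yne

The longest chain bearing the multiple bond is 9 carbons long (nonane).
There is one C≡C triple bond, indicated by the ending -yne.
The numbering direction is chosen so that numbering from this end puts the triple bond at C-2 rather than C-7.
This places the triple bond between C-2 and C-3.
Assembling the pieces gives non-2-yne.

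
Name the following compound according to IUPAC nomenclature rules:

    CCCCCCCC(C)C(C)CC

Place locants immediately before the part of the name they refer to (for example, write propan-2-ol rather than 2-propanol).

3,4-dimethylundecane

The parent chain contains 11 carbons (undecane).
The numbering direction is chosen so that the substituent locant set {3,4} is lower than {8,9} at the first point of difference.
That gives methyl groups at C-3 and C-4.
Assembling the pieces gives 3,4-dimethylundecane.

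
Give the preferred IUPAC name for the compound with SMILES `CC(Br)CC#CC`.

5-bromohex-2-yne

The longest carbon chain that includes the multiple bond has 6 carbons, so the parent hydride is hexane.
A C≡C triple bond in the chain gives the infix -yne-.
Number the chain so that numbering from this end puts the triple bond at C-2 rather than C-4.
With this numbering: the triple bond between C-2 and C-3; a bromo group at C-5.
The name is 5-bromohex-2-yne.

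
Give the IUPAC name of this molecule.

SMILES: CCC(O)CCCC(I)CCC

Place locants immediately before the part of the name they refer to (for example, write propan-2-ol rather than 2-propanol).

The longest chain bearing the –OH group is 10 carbons long (decane).
An alcohol (–OH) is the principal characteristic group, giving the suffix -ol.
Choose the numbering such that numbering from this end puts the hydroxyl group at C-3 rather than C-8.
This places the hydroxyl at C-3; an iodo group at C-7.
Putting it together: 7-iododecan-3-ol.

7-iododecan-3-ol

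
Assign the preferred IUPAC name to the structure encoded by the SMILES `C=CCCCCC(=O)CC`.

non-8-en-3-one

Counting along the main chain through the carbonyl and the multiple bond gives 9 carbons: the parent is nonane.
The highest-priority functional group is a ketone (C=O on an internal carbon), so the name ends in -one.
A C=C double bond in the chain gives the infix -ene-.
Number the chain so that numbering from this end puts the carbonyl group at C-3 rather than C-7.
With this numbering: the carbonyl at C-3; the double bond between C-8 and C-9.
The name is non-8-en-3-one.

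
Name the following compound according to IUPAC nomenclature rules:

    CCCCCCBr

1-bromohexane

The longest continuous carbon chain has 6 atoms, so the parent hydride is hexane.
The numbering direction is chosen so that the substituent locant set {1} is lower than {6} at the first point of difference.
That gives a bromo group at C-1.
Assembling the pieces gives 1-bromohexane.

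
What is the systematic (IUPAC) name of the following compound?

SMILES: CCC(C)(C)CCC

3,3-dimethylhexane

The longest continuous carbon chain has 6 atoms, so the parent hydride is hexane.
The numbering direction is chosen so that the substituent locant set {3,3} is lower than {4,4} at the first point of difference.
With this numbering: two methyl groups at C-3.
Putting it together: 3,3-dimethylhexane.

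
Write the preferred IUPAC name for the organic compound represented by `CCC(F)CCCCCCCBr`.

The longest carbon chain is 10 atoms: the parent is decane.
The numbering direction is chosen so that the substituent locant set {1,8} is lower than {3,10} at the first point of difference.
With this numbering: a bromo group at C-1; a fluoro group at C-8.
Prefixes are listed alphabetically: bromo, fluoro.
The name is 1-bromo-8-fluorodecane.

1-bromo-8-fluorodecane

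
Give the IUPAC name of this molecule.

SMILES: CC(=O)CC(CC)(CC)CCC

4,4-diethylheptan-2-one

Counting along the main chain through the carbonyl gives 7 carbons: the parent is heptane.
A ketone (C=O on an internal carbon) is the principal characteristic group, giving the suffix -one.
Choose the numbering such that numbering from this end puts the carbonyl group at C-2 rather than C-6.
That gives the carbonyl at C-2; two ethyl groups at C-4.
The name is 4,4-diethylheptan-2-one.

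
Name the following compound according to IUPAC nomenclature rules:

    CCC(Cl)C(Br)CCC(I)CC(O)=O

The longest carbon chain that includes the –COOH group has 9 carbons, so the parent hydride is nonane.
The highest-priority functional group is a carboxylic acid (terminal –COOH), so the name ends in -oic acid.
The numbering direction is chosen so that the carboxylic acid carbon is C-1 by definition.
That gives a bromo group at C-6; a chloro group at C-7; an iodo group at C-3.
Prefixes are listed alphabetically: bromo, chloro, iodo.
The name is 6-bromo-7-chloro-3-iodononanoic acid.

6-bromo-7-chloro-3-iodononanoic acid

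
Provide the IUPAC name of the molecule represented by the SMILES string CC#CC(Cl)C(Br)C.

Counting along the main chain through the multiple bond gives 6 carbons: the parent is hexane.
There is one C≡C triple bond, indicated by the ending -yne.
The numbering direction is chosen so that numbering from this end puts the triple bond at C-2 rather than C-4.
That gives the triple bond between C-2 and C-3; a bromo group at C-5; a chloro group at C-4.
Substituent prefixes are cited in alphabetical order (multiplying prefixes like di-/tri- are ignored for ordering).
Putting it together: 5-bromo-4-chlorohex-2-yne.

5-bromo-4-chlorohex-2-yne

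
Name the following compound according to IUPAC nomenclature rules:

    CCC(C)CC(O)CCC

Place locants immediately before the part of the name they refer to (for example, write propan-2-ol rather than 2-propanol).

Counting along the main chain through the –OH group gives 8 carbons: the parent is octane.
An alcohol (–OH) is the principal characteristic group, giving the suffix -ol.
Choose the numbering such that numbering from this end puts the hydroxyl group at C-4 rather than C-5.
This places the hydroxyl at C-4; a methyl group at C-6.
Assembling the pieces gives 6-methyloctan-4-ol.

6-methyloctan-4-ol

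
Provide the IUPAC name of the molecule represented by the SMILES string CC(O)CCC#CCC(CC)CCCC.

8-ethyldodec-5-yn-2-ol

The longest chain bearing the –OH group and the multiple bond is 12 carbons long (dodecane).
The highest-priority functional group is an alcohol (–OH), so the name ends in -ol.
There is one C≡C triple bond, indicated by the ending -yne.
Number the chain so that numbering from this end puts the hydroxyl group at C-2 rather than C-11.
With this numbering: the hydroxyl at C-2; the triple bond between C-5 and C-6; an ethyl group at C-8.
Putting it together: 8-ethyldodec-5-yn-2-ol.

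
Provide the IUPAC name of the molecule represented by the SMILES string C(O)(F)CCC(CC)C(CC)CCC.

4,5-diethyl-1-fluorooctan-1-ol

The longest carbon chain that includes the –OH group has 8 carbons, so the parent hydride is octane.
The highest-priority functional group is an alcohol (–OH), so the name ends in -ol.
The numbering direction is chosen so that numbering from this end puts the hydroxyl group at C-1 rather than C-8.
With this numbering: the hydroxyl at C-1; ethyl groups at C-4 and C-5; a fluoro group at C-1.
Prefixes are listed alphabetically: ethyl, fluoro.
The name is 4,5-diethyl-1-fluorooctan-1-ol.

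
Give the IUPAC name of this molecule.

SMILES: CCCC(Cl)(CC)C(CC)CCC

4-chloro-4,5-diethyloctane

The longest carbon chain is 8 atoms: the parent is octane.
The numbering direction is chosen so that the substituent locant set {4,4,5} is lower than {4,5,5} at the first point of difference.
That gives a chloro group at C-4; ethyl groups at C-4 and C-5.
Prefixes are listed alphabetically: chloro, ethyl.
The name is 4-chloro-4,5-diethyloctane.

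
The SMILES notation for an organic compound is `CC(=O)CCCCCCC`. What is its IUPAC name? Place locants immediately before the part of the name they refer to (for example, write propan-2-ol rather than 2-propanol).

nonan-2-one

The longest chain bearing the carbonyl is 9 carbons long (nonane).
The principal characteristic group is a ketone (C=O on an internal carbon), named with the suffix -one.
The numbering direction is chosen so that numbering from this end puts the carbonyl group at C-2 rather than C-8.
This places the carbonyl at C-2.
Assembling the pieces gives nonan-2-one.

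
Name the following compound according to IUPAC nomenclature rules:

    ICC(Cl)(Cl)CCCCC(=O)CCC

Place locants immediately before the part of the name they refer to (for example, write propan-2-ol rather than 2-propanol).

The longest carbon chain that includes the carbonyl has 10 carbons, so the parent hydride is decane.
The principal characteristic group is a ketone (C=O on an internal carbon), named with the suffix -one.
Choose the numbering such that numbering from this end puts the carbonyl group at C-4 rather than C-7.
That gives the carbonyl at C-4; two chloro groups at C-9; an iodo group at C-10.
The substituents are ordered alphabetically, ignoring any di-/tri- multipliers.
Putting it together: 9,9-dichloro-10-iododecan-4-one.

9,9-dichloro-10-iododecan-4-one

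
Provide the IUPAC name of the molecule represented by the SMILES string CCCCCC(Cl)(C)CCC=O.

The longest carbon chain that includes the –CHO group has 9 carbons, so the parent hydride is nonane.
An aldehyde (terminal –CHO) is the principal characteristic group, giving the suffix -al.
The numbering direction is chosen so that the aldehyde carbon is C-1 by definition.
This places a chloro group at C-4; a methyl group at C-4.
The substituents are ordered alphabetically, ignoring any di-/tri- multipliers.
The name is 4-chloro-4-methylnonanal.

4-chloro-4-methylnonanal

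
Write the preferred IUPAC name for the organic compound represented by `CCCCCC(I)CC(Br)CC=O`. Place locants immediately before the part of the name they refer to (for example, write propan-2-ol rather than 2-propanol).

The longest chain bearing the –CHO group is 10 carbons long (decane).
An aldehyde (terminal –CHO) is the principal characteristic group, giving the suffix -al.
The numbering direction is chosen so that the aldehyde carbon is C-1 by definition.
This places a bromo group at C-3; an iodo group at C-5.
Substituent prefixes are cited in alphabetical order (multiplying prefixes like di-/tri- are ignored for ordering).
The name is 3-bromo-5-iododecanal.

3-bromo-5-iododecanal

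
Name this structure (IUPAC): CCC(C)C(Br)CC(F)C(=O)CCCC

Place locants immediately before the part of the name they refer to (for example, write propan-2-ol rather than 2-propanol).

The longest chain bearing the carbonyl is 11 carbons long (undecane).
A ketone (C=O on an internal carbon) is the principal characteristic group, giving the suffix -one.
Choose the numbering such that numbering from this end puts the carbonyl group at C-5 rather than C-7.
With this numbering: the carbonyl at C-5; a bromo group at C-8; a fluoro group at C-6; a methyl group at C-9.
Substituent prefixes are cited in alphabetical order (multiplying prefixes like di-/tri- are ignored for ordering).
The name is 8-bromo-6-fluoro-9-methylundecan-5-one.

8-bromo-6-fluoro-9-methylundecan-5-one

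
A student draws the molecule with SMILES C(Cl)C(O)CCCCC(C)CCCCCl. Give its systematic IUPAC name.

1,11-dichloro-7-methylundecan-2-ol

The longest carbon chain that includes the –OH group has 11 carbons, so the parent hydride is undecane.
An alcohol (–OH) is the principal characteristic group, giving the suffix -ol.
The numbering direction is chosen so that numbering from this end puts the hydroxyl group at C-2 rather than C-10.
This places the hydroxyl at C-2; chloro groups at C-1 and C-11; a methyl group at C-7.
Prefixes are listed alphabetically: chloro, methyl.
The name is 1,11-dichloro-7-methylundecan-2-ol.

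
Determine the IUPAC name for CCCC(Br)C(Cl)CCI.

4-bromo-3-chloro-1-iodoheptane

The parent chain contains 7 carbons (heptane).
Choose the numbering such that the substituent locant set {1,3,4} is lower than {4,5,7} at the first point of difference.
This places a bromo group at C-4; a chloro group at C-3; an iodo group at C-1.
The substituents are ordered alphabetically, ignoring any di-/tri- multipliers.
Assembling the pieces gives 4-bromo-3-chloro-1-iodoheptane.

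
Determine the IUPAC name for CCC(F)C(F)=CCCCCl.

The longest chain bearing the multiple bond is 8 carbons long (octane).
The chain contains a C=C double bond, so the unsaturation ending is -ene.
Choose the numbering such that the substituent locant set {1,5,6} is lower than {3,4,8} at the first point of difference.
With this numbering: the double bond between C-4 and C-5; a chloro group at C-1; fluoro groups at C-5 and C-6.
Prefixes are listed alphabetically: chloro, fluoro.
Putting it together: 1-chloro-5,6-difluorooct-4-ene.

1-chloro-5,6-difluorooct-4-ene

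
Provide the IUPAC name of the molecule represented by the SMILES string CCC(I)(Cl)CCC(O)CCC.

7-chloro-7-iodononan-4-ol

The longest carbon chain that includes the –OH group has 9 carbons, so the parent hydride is nonane.
The highest-priority functional group is an alcohol (–OH), so the name ends in -ol.
The numbering direction is chosen so that numbering from this end puts the hydroxyl group at C-4 rather than C-6.
With this numbering: the hydroxyl at C-4; a chloro group at C-7; an iodo group at C-7.
The substituents are ordered alphabetically, ignoring any di-/tri- multipliers.
The name is 7-chloro-7-iodononan-4-ol.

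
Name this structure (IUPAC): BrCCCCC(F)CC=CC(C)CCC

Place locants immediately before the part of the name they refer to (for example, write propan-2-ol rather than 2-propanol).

12-bromo-8-fluoro-4-methyldodec-5-ene

The longest chain bearing the multiple bond is 12 carbons long (dodecane).
There is one C=C double bond, indicated by the ending -ene.
Number the chain so that numbering from this end puts the double bond at C-5 rather than C-7.
With this numbering: the double bond between C-5 and C-6; a bromo group at C-12; a fluoro group at C-8; a methyl group at C-4.
Substituent prefixes are cited in alphabetical order (multiplying prefixes like di-/tri- are ignored for ordering).
Putting it together: 12-bromo-8-fluoro-4-methyldodec-5-ene.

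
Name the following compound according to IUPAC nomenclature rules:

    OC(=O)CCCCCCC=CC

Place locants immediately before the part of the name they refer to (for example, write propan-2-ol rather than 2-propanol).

The longest chain bearing the –COOH group and the multiple bond is 10 carbons long (decane).
The principal characteristic group is a carboxylic acid (terminal –COOH), named with the suffix -oic acid.
There is one C=C double bond, indicated by the ending -ene.
Number the chain so that the carboxylic acid carbon is C-1 by definition.
That gives the double bond between C-8 and C-9.
The name is dec-8-enoic acid.

dec-8-enoic acid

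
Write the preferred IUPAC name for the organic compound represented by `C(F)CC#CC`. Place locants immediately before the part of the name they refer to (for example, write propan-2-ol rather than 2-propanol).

Counting along the main chain through the multiple bond gives 5 carbons: the parent is pentane.
A C≡C triple bond in the chain gives the infix -yne-.
Number the chain so that numbering from this end puts the triple bond at C-2 rather than C-3.
That gives the triple bond between C-2 and C-3; a fluoro group at C-5.
Assembling the pieces gives 5-fluoropent-2-yne.

5-fluoropent-2-yne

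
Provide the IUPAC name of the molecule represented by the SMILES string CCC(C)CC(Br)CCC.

5-bromo-3-methyloctane

The longest carbon chain is 8 atoms: the parent is octane.
Number the chain so that the substituent locant set {3,5} is lower than {4,6} at the first point of difference.
This places a bromo group at C-5; a methyl group at C-3.
Prefixes are listed alphabetically: bromo, methyl.
The name is 5-bromo-3-methyloctane.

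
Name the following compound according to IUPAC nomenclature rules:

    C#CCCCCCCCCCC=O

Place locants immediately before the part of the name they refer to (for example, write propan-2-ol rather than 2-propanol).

dodec-11-ynal

The longest carbon chain that includes the –CHO group and the multiple bond has 12 carbons, so the parent hydride is dodecane.
The principal characteristic group is an aldehyde (terminal –CHO), named with the suffix -al.
A C≡C triple bond in the chain gives the infix -yne-.
Choose the numbering such that the aldehyde carbon is C-1 by definition.
This places the triple bond between C-11 and C-12.
Putting it together: dodec-11-ynal.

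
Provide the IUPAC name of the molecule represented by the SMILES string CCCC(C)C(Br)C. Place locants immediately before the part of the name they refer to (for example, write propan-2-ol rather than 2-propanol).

2-bromo-3-methylhexane

The parent chain contains 6 carbons (hexane).
Choose the numbering such that the substituent locant set {2,3} is lower than {4,5} at the first point of difference.
With this numbering: a bromo group at C-2; a methyl group at C-3.
The substituents are ordered alphabetically, ignoring any di-/tri- multipliers.
The name is 2-bromo-3-methylhexane.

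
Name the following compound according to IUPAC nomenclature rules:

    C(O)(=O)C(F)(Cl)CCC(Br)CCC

5-bromo-2-chloro-2-fluorooctanoic acid

The longest carbon chain that includes the –COOH group has 8 carbons, so the parent hydride is octane.
The highest-priority functional group is a carboxylic acid (terminal –COOH), so the name ends in -oic acid.
Number the chain so that the carboxylic acid carbon is C-1 by definition.
That gives a bromo group at C-5; a chloro group at C-2; a fluoro group at C-2.
Substituent prefixes are cited in alphabetical order (multiplying prefixes like di-/tri- are ignored for ordering).
The name is 5-bromo-2-chloro-2-fluorooctanoic acid.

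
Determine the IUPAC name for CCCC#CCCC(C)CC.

The longest carbon chain that includes the multiple bond has 10 carbons, so the parent hydride is decane.
A C≡C triple bond in the chain gives the infix -yne-.
Number the chain so that numbering from this end puts the triple bond at C-4 rather than C-6.
This places the triple bond between C-4 and C-5; a methyl group at C-8.
Putting it together: 8-methyldec-4-yne.

8-methyldec-4-yne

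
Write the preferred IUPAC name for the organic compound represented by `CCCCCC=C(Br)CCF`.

Counting along the main chain through the multiple bond gives 9 carbons: the parent is nonane.
A C=C double bond in the chain gives the infix -ene-.
Choose the numbering such that numbering from this end puts the double bond at C-3 rather than C-6.
With this numbering: the double bond between C-3 and C-4; a bromo group at C-3; a fluoro group at C-1.
Substituent prefixes are cited in alphabetical order (multiplying prefixes like di-/tri- are ignored for ordering).
The name is 3-bromo-1-fluoronon-3-ene.

3-bromo-1-fluoronon-3-ene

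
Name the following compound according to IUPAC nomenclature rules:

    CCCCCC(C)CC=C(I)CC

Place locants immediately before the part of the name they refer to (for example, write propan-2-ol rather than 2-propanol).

Counting along the main chain through the multiple bond gives 11 carbons: the parent is undecane.
The chain contains a C=C double bond, so the unsaturation ending is -ene.
The numbering direction is chosen so that numbering from this end puts the double bond at C-3 rather than C-8.
This places the double bond between C-3 and C-4; an iodo group at C-3; a methyl group at C-6.
Substituent prefixes are cited in alphabetical order (multiplying prefixes like di-/tri- are ignored for ordering).
The name is 3-iodo-6-methylundec-3-ene.

3-iodo-6-methylundec-3-ene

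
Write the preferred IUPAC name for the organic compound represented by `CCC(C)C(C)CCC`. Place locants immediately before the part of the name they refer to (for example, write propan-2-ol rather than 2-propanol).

The longest carbon chain is 7 atoms: the parent is heptane.
The numbering direction is chosen so that the substituent locant set {3,4} is lower than {4,5} at the first point of difference.
With this numbering: methyl groups at C-3 and C-4.
Assembling the pieces gives 3,4-dimethylheptane.

3,4-dimethylheptane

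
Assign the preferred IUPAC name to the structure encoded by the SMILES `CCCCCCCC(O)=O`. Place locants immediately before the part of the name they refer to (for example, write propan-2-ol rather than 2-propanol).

octanoic acid

Counting along the main chain through the –COOH group gives 8 carbons: the parent is octane.
The principal characteristic group is a carboxylic acid (terminal –COOH), named with the suffix -oic acid.
Number the chain so that the carboxylic acid carbon is C-1 by definition.
The name is octanoic acid.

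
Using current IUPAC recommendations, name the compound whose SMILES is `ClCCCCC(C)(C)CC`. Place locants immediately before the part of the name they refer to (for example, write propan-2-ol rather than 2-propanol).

1-chloro-5,5-dimethylheptane

The parent chain contains 7 carbons (heptane).
Choose the numbering such that the substituent locant set {1,5,5} is lower than {3,3,7} at the first point of difference.
This places a chloro group at C-1; two methyl groups at C-5.
The substituents are ordered alphabetically, ignoring any di-/tri- multipliers.
Assembling the pieces gives 1-chloro-5,5-dimethylheptane.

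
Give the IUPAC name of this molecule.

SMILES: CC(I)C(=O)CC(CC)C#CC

The longest carbon chain that includes the carbonyl and the multiple bond has 8 carbons, so the parent hydride is octane.
A ketone (C=O on an internal carbon) is the principal characteristic group, giving the suffix -one.
There is one C≡C triple bond, indicated by the ending -yne.
The numbering direction is chosen so that numbering from this end puts the carbonyl group at C-3 rather than C-6.
With this numbering: the carbonyl at C-3; the triple bond between C-6 and C-7; an ethyl group at C-5; an iodo group at C-2.
Substituent prefixes are cited in alphabetical order (multiplying prefixes like di-/tri- are ignored for ordering).
The name is 5-ethyl-2-iodooct-6-yn-3-one.

5-ethyl-2-iodooct-6-yn-3-one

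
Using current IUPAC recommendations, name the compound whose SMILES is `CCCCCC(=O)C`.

heptan-2-one

The longest carbon chain that includes the carbonyl has 7 carbons, so the parent hydride is heptane.
The highest-priority functional group is a ketone (C=O on an internal carbon), so the name ends in -one.
Choose the numbering such that numbering from this end puts the carbonyl group at C-2 rather than C-6.
This places the carbonyl at C-2.
The name is heptan-2-one.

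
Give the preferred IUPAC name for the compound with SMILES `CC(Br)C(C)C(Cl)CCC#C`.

Counting along the main chain through the multiple bond gives 8 carbons: the parent is octane.
The chain contains a C≡C triple bond, so the unsaturation ending is -yne.
The numbering direction is chosen so that numbering from this end puts the triple bond at C-1 rather than C-7.
This places the triple bond between C-1 and C-2; a bromo group at C-7; a chloro group at C-5; a methyl group at C-6.
Substituent prefixes are cited in alphabetical order (multiplying prefixes like di-/tri- are ignored for ordering).
Putting it together: 7-bromo-5-chloro-6-methyloct-1-yne.

7-bromo-5-chloro-6-methyloct-1-yne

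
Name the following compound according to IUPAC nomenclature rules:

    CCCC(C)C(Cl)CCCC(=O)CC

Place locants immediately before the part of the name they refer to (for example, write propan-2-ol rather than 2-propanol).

7-chloro-8-methylundecan-3-one

The longest chain bearing the carbonyl is 11 carbons long (undecane).
The highest-priority functional group is a ketone (C=O on an internal carbon), so the name ends in -one.
The numbering direction is chosen so that numbering from this end puts the carbonyl group at C-3 rather than C-9.
This places the carbonyl at C-3; a chloro group at C-7; a methyl group at C-8.
The substituents are ordered alphabetically, ignoring any di-/tri- multipliers.
The name is 7-chloro-8-methylundecan-3-one.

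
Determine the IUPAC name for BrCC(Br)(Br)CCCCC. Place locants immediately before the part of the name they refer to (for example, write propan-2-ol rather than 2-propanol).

1,2,2-tribromoheptane

The longest continuous carbon chain has 7 atoms, so the parent hydride is heptane.
The numbering direction is chosen so that the substituent locant set {1,2,2} is lower than {6,6,7} at the first point of difference.
This places bromo groups at C-1 and C-2 (×2).
The name is 1,2,2-tribromoheptane.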